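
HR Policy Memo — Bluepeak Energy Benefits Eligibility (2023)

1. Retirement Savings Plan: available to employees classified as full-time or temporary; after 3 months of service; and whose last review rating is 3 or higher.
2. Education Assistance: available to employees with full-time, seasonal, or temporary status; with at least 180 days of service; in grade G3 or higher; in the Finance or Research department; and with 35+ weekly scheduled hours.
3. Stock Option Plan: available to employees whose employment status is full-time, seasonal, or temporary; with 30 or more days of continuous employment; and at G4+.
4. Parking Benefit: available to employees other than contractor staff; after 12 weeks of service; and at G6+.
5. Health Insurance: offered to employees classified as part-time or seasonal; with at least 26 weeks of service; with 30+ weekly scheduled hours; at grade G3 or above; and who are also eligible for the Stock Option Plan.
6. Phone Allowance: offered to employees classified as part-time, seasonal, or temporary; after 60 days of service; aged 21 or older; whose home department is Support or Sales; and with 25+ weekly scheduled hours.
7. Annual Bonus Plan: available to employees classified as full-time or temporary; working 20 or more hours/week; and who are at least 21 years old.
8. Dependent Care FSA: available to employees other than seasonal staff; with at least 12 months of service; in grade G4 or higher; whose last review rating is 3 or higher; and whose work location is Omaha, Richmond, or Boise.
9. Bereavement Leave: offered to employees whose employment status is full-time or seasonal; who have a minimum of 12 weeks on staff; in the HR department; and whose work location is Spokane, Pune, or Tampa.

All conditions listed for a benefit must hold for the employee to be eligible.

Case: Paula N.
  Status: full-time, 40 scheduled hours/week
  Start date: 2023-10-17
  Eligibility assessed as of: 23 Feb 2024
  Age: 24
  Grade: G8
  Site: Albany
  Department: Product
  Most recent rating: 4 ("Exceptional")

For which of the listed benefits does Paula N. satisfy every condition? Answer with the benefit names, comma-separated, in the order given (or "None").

Retirement Savings Plan, Stock Option Plan, Parking Benefit, Annual Bonus Plan

Service from 2023-10-17 to 23 Feb 2024: 129 days.
Retirement Savings Plan — status full-time ✓; service 129 days ≥ 3 months (≈90 days) ✓; rating 4 ≥ 3 ✓ → eligible.
Education Assistance — status full-time ✓; service 129 days < 180 days ✗ → not eligible.
Stock Option Plan — status full-time ✓; service 129 days ≥ 30 days ✓; grade G8 ≥ G4 ✓ → eligible.
Parking Benefit — status full-time ✓ (not excluded); service 129 days ≥ 12 weeks (≈84 days) ✓; grade G8 ≥ G6 ✓ → eligible.
Health Insurance — status full-time ✗ (requires part-time or seasonal) → not eligible.
Phone Allowance — status full-time ✗ (requires part-time, seasonal, or temporary) → not eligible.
Annual Bonus Plan — status full-time ✓; 40 hrs/wk ≥ 20 ✓; age 24 ≥ 21 ✓ → eligible.
Dependent Care FSA — status full-time ✓ (not excluded); service 129 days < 12 months (≈360 days) ✗ → not eligible.
Bereavement Leave — status full-time ✓; service 129 days ≥ 12 weeks (≈84 days) ✓; dept Product ✗ → not eligible.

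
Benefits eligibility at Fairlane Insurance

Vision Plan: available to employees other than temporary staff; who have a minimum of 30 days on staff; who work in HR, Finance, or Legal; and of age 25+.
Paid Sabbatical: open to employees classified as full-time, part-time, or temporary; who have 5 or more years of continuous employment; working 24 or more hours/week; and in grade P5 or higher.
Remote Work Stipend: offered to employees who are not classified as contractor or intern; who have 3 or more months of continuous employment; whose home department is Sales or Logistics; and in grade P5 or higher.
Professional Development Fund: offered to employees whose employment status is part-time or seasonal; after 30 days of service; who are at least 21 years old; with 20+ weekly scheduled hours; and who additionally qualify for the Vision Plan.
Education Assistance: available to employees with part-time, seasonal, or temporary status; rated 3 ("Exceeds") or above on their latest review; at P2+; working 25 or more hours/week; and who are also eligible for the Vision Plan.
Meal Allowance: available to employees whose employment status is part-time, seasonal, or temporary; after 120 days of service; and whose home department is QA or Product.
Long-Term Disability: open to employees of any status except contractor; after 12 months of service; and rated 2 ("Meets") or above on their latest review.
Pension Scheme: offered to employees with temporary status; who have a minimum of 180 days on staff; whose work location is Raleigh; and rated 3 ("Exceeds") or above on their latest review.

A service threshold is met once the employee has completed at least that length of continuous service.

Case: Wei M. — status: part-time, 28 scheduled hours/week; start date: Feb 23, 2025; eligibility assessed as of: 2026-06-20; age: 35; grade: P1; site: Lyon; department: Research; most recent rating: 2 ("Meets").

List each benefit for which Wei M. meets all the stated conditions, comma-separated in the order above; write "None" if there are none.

Long-Term Disability

Service from Feb 23, 2025 to 2026-06-20: 482 days.
Vision Plan — status part-time ✓ (not excluded); service 482 days ≥ 30 days ✓; dept Research ✗ → not eligible.
Paid Sabbatical — status part-time ✓; service 482 days < 5 years (≈1825 days) ✗ → not eligible.
Remote Work Stipend — status part-time ✓ (not excluded); service 482 days ≥ 3 months (≈90 days) ✓; dept Research ✗ → not eligible.
Professional Development Fund — status part-time ✓; service 482 days ≥ 30 days ✓; age 35 ≥ 21 ✓; 28 hrs/wk ≥ 20 ✓; not eligible for Vision Plan ✗ → not eligible.
Education Assistance — status part-time ✓; rating 2 < 3 ✗ → not eligible.
Meal Allowance — status part-time ✓; service 482 days ≥ 120 days ✓; dept Research ✗ → not eligible.
Long-Term Disability — status part-time ✓ (not excluded); service 482 days ≥ 12 months (≈360 days) ✓; rating 2 ≥ 2 ✓ → eligible.
Pension Scheme — status part-time ✗ (requires temporary) → not eligible.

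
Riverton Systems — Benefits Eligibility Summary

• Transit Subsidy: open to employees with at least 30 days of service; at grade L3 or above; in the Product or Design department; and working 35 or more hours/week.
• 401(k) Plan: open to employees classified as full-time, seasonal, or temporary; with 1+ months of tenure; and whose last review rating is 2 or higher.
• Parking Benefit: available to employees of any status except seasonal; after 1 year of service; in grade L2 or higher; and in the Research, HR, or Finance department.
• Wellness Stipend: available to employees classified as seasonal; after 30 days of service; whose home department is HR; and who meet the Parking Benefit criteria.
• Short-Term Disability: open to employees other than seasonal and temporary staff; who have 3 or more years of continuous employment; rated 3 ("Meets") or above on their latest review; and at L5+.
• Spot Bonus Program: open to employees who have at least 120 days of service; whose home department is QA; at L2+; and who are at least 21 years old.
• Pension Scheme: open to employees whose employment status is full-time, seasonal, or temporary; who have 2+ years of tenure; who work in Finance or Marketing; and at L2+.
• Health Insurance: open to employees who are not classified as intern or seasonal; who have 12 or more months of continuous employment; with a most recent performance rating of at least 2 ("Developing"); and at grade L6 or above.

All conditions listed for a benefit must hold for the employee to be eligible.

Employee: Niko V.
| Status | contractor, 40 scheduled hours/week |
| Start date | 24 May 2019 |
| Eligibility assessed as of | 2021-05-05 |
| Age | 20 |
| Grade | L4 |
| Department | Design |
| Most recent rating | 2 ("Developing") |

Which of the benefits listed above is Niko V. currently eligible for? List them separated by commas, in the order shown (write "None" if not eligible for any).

Transit Subsidy

Service from 24 May 2019 to 2021-05-05: 712 days.
Transit Subsidy — service 712 days ≥ 30 days ✓; grade L4 ≥ L3 ✓; dept Design ✓; 40 hrs/wk ≥ 35 ✓ → eligible.
401(k) Plan — status contractor ✗ (requires full-time, seasonal, or temporary) → not eligible.
Parking Benefit — status contractor ✓ (not excluded); service 712 days ≥ 1 year (≈365 days) ✓; grade L4 ≥ L2 ✓; dept Design ✗ → not eligible.
Wellness Stipend — status contractor ✗ (requires seasonal) → not eligible.
Short-Term Disability — status contractor ✓ (not excluded); service 712 days < 3 years (≈1095 days) ✗ → not eligible.
Spot Bonus Program — service 712 days ≥ 120 days ✓; dept Design ✗ → not eligible.
Pension Scheme — status contractor ✗ (requires full-time, seasonal, or temporary) → not eligible.
Health Insurance — status contractor ✓ (not excluded); service 712 days ≥ 12 months (≈360 days) ✓; rating 2 ≥ 2 ✓; grade L4 < L6 ✗ → not eligible.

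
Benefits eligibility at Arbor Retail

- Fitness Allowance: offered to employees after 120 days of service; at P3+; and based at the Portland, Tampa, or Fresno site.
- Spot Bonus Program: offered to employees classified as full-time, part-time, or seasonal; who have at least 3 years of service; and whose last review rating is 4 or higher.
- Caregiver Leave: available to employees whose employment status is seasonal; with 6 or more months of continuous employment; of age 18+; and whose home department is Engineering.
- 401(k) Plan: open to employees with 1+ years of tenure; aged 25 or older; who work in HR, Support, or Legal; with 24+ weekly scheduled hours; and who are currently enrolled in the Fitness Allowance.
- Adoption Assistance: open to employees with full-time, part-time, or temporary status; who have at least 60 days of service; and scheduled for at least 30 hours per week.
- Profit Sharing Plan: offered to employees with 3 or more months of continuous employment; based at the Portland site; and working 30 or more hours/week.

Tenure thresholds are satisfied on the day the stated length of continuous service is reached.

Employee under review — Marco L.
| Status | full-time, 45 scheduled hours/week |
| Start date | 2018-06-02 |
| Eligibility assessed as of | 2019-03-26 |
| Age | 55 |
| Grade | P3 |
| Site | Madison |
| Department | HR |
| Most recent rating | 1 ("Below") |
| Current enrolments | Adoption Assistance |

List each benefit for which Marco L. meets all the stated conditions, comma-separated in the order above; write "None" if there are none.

Service from 2018-06-02 to 2019-03-26: 297 days.
Fitness Allowance — service 297 days ≥ 120 days ✓; grade P3 ≥ P3 ✓; site Madison ✗ (not Portland, Tampa, or Fresno) → not eligible.
Spot Bonus Program — status full-time ✓; service 297 days < 3 years (≈1095 days) ✗ → not eligible.
Caregiver Leave — status full-time ✗ (requires seasonal) → not eligible.
401(k) Plan — service 297 days < 1 year (≈365 days) ✗ → not eligible.
Adoption Assistance — status full-time ✓; service 297 days ≥ 60 days ✓; 45 hrs/wk ≥ 30 ✓ → eligible.
Profit Sharing Plan — service 297 days ≥ 3 months (≈90 days) ✓; site Madison ✗ (not Portland) → not eligible.

Adoption Assistance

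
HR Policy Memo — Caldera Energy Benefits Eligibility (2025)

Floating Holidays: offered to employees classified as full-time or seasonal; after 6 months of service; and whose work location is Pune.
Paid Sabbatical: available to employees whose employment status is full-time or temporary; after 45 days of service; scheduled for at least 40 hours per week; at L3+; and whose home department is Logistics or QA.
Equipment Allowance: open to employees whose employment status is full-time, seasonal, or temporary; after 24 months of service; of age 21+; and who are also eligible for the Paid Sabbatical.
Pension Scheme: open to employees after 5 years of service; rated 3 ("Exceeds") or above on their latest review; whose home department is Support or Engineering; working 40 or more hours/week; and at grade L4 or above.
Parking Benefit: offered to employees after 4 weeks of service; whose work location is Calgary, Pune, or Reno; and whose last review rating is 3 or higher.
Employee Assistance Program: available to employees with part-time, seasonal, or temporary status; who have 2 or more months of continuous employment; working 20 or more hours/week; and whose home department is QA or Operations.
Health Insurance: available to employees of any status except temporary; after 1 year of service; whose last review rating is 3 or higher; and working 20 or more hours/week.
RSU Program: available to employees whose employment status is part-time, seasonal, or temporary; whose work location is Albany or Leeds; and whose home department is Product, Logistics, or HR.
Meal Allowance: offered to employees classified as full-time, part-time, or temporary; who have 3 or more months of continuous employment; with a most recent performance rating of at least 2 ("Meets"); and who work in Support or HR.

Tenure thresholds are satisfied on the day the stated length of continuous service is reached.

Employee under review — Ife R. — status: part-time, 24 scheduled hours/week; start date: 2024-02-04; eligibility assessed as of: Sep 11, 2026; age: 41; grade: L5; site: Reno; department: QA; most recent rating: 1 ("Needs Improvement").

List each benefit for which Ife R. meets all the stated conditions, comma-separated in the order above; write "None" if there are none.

Employee Assistance Program

Service from 2024-02-04 to Sep 11, 2026: 950 days.
Floating Holidays — status part-time ✗ (requires full-time or seasonal) → not eligible.
Paid Sabbatical — status part-time ✗ (requires full-time or temporary) → not eligible.
Equipment Allowance — status part-time ✗ (requires full-time, seasonal, or temporary) → not eligible.
Pension Scheme — service 950 days < 5 years (≈1825 days) ✗ → not eligible.
Parking Benefit — service 950 days ≥ 4 weeks (≈28 days) ✓; site Reno ✓; rating 1 < 3 ✗ → not eligible.
Employee Assistance Program — status part-time ✓; service 950 days ≥ 2 months (≈60 days) ✓; 24 hrs/wk ≥ 20 ✓; dept QA ✓ → eligible.
Health Insurance — status part-time ✓ (not excluded); service 950 days ≥ 1 year (≈365 days) ✓; rating 1 < 3 ✗ → not eligible.
RSU Program — status part-time ✓; site Reno ✗ (not Albany or Leeds) → not eligible.
Meal Allowance — status part-time ✓; service 950 days ≥ 3 months (≈90 days) ✓; rating 1 < 2 ✗ → not eligible.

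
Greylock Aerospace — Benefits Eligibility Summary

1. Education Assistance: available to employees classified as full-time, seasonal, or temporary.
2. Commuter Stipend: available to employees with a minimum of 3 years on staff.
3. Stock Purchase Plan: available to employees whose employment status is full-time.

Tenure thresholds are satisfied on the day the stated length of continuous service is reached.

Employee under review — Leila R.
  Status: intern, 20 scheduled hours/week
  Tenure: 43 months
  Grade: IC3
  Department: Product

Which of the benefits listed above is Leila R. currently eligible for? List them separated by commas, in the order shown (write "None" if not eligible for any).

Commuter Stipend

Education Assistance — status intern ✗ (requires full-time, seasonal, or temporary) → not eligible.
Commuter Stipend — service 43 months ≥ 3 years (≈1095 days) ✓ → eligible.
Stock Purchase Plan — status intern ✗ (requires full-time) → not eligible.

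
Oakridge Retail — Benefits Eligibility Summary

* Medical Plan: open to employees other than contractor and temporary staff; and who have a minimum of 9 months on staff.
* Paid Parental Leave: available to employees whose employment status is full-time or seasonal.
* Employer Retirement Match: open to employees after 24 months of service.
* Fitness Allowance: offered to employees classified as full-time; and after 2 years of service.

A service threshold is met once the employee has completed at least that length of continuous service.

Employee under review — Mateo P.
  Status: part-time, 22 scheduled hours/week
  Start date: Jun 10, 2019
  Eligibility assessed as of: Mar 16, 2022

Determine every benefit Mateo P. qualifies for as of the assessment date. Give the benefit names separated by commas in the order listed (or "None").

Medical Plan, Employer Retirement Match

Service from Jun 10, 2019 to Mar 16, 2022: 1010 days.
Medical Plan — status part-time ✓ (not excluded); service 1010 days ≥ 9 months (≈270 days) ✓ → eligible.
Paid Parental Leave — status part-time ✗ (requires full-time or seasonal) → not eligible.
Employer Retirement Match — service 1010 days ≥ 24 months (≈720 days) ✓ → eligible.
Fitness Allowance — status part-time ✗ (requires full-time) → not eligible.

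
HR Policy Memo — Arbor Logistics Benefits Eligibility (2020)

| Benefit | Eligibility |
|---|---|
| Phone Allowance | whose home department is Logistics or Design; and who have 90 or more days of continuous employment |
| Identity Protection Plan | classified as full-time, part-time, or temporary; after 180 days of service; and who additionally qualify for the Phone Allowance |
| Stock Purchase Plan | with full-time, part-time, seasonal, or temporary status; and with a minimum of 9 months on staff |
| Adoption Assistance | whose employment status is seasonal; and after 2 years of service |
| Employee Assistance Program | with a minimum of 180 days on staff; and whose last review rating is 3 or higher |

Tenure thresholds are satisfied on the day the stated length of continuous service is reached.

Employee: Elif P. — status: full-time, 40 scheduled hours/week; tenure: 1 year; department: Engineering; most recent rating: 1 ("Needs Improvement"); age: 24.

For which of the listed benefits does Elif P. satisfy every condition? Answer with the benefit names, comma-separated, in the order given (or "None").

Phone Allowance — dept Engineering ✗ → not eligible.
Identity Protection Plan — status full-time ✓; service 1 year ≥ 180 days ✓; not eligible for Phone Allowance ✗ → not eligible.
Stock Purchase Plan — status full-time ✓; service 1 year ≥ 9 months (≈270 days) ✓ → eligible.
Adoption Assistance — status full-time ✗ (requires seasonal) → not eligible.
Employee Assistance Program — service 1 year ≥ 180 days ✓; rating 1 < 3 ✗ → not eligible.

Stock Purchase Plan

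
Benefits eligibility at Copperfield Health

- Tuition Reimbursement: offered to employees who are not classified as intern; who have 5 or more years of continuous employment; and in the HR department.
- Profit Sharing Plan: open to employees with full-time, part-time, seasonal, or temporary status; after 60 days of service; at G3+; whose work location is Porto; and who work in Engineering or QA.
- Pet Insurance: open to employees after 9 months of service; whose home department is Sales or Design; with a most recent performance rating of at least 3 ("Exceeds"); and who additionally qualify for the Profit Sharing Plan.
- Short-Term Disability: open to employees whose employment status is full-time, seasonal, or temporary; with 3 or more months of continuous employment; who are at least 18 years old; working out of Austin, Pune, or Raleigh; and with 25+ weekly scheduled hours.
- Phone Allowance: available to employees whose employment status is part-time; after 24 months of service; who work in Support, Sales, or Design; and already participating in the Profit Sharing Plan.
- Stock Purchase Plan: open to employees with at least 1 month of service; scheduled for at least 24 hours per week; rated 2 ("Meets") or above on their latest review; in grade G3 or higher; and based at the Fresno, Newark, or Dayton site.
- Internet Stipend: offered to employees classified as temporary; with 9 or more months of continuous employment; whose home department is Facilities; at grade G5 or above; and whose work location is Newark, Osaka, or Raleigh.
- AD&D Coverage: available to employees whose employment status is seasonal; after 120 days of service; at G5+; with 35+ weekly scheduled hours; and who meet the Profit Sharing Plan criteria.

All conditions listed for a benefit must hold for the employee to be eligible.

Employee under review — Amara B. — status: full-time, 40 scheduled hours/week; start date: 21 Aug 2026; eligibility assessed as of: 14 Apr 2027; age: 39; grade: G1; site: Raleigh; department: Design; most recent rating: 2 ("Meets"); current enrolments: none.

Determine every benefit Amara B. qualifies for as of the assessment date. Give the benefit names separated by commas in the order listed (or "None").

Service from 21 Aug 2026 to 14 Apr 2027: 236 days.
Tuition Reimbursement — status full-time ✓ (not excluded); service 236 days < 5 years (≈1825 days) ✗ → not eligible.
Profit Sharing Plan — status full-time ✓; service 236 days ≥ 60 days ✓; grade G1 < G3 ✗ → not eligible.
Pet Insurance — service 236 days < 9 months (≈270 days) ✗ → not eligible.
Short-Term Disability — status full-time ✓; service 236 days ≥ 3 months (≈90 days) ✓; age 39 ≥ 18 ✓; site Raleigh ✓; 40 hrs/wk ≥ 25 ✓ → eligible.
Phone Allowance — status full-time ✗ (requires part-time) → not eligible.
Stock Purchase Plan — service 236 days ≥ 1 month (≈30 days) ✓; 40 hrs/wk ≥ 24 ✓; rating 2 ≥ 2 ✓; grade G1 < G3 ✗ → not eligible.
Internet Stipend — status full-time ✗ (requires temporary) → not eligible.
AD&D Coverage — status full-time ✗ (requires seasonal) → not eligible.

Short-Term Disability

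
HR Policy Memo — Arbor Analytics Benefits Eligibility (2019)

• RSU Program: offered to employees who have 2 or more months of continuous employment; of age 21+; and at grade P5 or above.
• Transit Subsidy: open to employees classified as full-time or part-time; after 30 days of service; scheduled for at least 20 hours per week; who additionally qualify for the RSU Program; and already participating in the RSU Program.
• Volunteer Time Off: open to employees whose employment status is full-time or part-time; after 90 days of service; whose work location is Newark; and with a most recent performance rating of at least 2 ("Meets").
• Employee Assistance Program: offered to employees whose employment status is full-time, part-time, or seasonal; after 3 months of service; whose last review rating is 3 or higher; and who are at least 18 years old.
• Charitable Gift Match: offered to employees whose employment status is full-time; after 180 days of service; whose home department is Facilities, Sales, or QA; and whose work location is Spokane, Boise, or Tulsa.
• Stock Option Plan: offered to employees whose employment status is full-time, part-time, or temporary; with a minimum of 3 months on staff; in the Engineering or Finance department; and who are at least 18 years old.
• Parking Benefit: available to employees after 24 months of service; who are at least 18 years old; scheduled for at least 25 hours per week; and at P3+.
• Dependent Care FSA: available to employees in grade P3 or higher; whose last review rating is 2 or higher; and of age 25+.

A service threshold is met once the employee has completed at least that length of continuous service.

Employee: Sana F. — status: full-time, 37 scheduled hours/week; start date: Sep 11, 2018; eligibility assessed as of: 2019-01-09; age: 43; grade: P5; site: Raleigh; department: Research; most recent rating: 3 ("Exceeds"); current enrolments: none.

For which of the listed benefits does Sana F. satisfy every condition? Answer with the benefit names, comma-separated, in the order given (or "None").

Service from Sep 11, 2018 to 2019-01-09: 120 days.
RSU Program — service 120 days ≥ 2 months (≈60 days) ✓; age 43 ≥ 21 ✓; grade P5 ≥ P5 ✓ → eligible.
Transit Subsidy — status full-time ✓; service 120 days ≥ 30 days ✓; 37 hrs/wk ≥ 20 ✓; eligible for RSU Program ✓; not enrolled in RSU Program ✗ → not eligible.
Volunteer Time Off — status full-time ✓; service 120 days ≥ 90 days ✓; site Raleigh ✗ (not Newark) → not eligible.
Employee Assistance Program — status full-time ✓; service 120 days ≥ 3 months (≈90 days) ✓; rating 3 ≥ 3 ✓; age 43 ≥ 18 ✓ → eligible.
Charitable Gift Match — status full-time ✓; service 120 days < 180 days ✗ → not eligible.
Stock Option Plan — status full-time ✓; service 120 days ≥ 3 months (≈90 days) ✓; dept Research ✗ → not eligible.
Parking Benefit — service 120 days < 24 months (≈720 days) ✗ → not eligible.
Dependent Care FSA — grade P5 ≥ P3 ✓; rating 3 ≥ 2 ✓; age 43 ≥ 25 ✓ → eligible.

RSU Program, Employee Assistance Program, Dependent Care FSA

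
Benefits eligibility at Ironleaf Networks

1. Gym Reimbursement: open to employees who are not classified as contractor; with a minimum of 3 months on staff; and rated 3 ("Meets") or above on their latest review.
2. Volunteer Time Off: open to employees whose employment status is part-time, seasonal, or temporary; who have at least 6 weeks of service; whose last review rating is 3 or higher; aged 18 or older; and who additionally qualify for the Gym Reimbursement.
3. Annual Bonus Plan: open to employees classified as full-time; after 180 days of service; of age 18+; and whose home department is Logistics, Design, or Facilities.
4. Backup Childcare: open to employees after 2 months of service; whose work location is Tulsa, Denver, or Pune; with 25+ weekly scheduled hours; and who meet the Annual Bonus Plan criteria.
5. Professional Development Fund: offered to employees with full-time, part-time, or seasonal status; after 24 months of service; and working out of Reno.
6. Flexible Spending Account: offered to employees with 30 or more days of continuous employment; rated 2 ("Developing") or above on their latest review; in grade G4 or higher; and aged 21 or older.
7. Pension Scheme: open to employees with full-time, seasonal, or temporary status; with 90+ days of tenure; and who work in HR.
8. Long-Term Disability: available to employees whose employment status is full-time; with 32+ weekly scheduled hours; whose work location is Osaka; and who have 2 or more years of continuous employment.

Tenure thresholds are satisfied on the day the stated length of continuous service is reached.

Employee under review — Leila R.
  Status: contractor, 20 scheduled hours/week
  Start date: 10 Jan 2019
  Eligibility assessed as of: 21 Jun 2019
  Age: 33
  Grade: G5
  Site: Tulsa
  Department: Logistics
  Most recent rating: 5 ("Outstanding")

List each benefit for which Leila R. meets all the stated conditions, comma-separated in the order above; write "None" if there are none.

Service from 10 Jan 2019 to 21 Jun 2019: 162 days.
Gym Reimbursement — status contractor ✗ (excluded) → not eligible.
Volunteer Time Off — status contractor ✗ (requires part-time, seasonal, or temporary) → not eligible.
Annual Bonus Plan — status contractor ✗ (requires full-time) → not eligible.
Backup Childcare — service 162 days ≥ 2 months (≈60 days) ✓; site Tulsa ✓; 20 hrs/wk < 25 ✗ → not eligible.
Professional Development Fund — status contractor ✗ (requires full-time, part-time, or seasonal) → not eligible.
Flexible Spending Account — service 162 days ≥ 30 days ✓; rating 5 ≥ 2 ✓; grade G5 ≥ G4 ✓; age 33 ≥ 21 ✓ → eligible.
Pension Scheme — status contractor ✗ (requires full-time, seasonal, or temporary) → not eligible.
Long-Term Disability — status contractor ✗ (requires full-time) → not eligible.

Flexible Spending Account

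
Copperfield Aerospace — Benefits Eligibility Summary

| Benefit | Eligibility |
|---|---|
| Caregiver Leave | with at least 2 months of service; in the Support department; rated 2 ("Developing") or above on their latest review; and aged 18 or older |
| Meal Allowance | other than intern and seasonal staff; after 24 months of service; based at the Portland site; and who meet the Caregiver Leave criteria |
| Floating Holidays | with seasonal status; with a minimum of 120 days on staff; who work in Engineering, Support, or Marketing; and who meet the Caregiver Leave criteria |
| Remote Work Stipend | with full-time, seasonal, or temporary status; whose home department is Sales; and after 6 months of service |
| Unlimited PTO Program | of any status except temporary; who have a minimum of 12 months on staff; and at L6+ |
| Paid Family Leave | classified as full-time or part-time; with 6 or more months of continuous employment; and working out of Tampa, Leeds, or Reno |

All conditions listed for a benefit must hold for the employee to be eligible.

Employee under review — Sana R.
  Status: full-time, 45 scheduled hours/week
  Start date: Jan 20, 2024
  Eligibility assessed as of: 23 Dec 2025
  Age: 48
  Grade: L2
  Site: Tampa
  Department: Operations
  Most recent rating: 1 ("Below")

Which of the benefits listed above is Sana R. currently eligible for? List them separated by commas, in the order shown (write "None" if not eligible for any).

Service from Jan 20, 2024 to 23 Dec 2025: 703 days.
Caregiver Leave — service 703 days ≥ 2 months (≈60 days) ✓; dept Operations ✗ → not eligible.
Meal Allowance — status full-time ✓ (not excluded); service 703 days < 24 months (≈720 days) ✗ → not eligible.
Floating Holidays — status full-time ✗ (requires seasonal) → not eligible.
Remote Work Stipend — status full-time ✓; dept Operations ✗ → not eligible.
Unlimited PTO Program — status full-time ✓ (not excluded); service 703 days ≥ 12 months (≈360 days) ✓; grade L2 < L6 ✗ → not eligible.
Paid Family Leave — status full-time ✓; service 703 days ≥ 6 months (≈180 days) ✓; site Tampa ✓ → eligible.

Paid Family Leave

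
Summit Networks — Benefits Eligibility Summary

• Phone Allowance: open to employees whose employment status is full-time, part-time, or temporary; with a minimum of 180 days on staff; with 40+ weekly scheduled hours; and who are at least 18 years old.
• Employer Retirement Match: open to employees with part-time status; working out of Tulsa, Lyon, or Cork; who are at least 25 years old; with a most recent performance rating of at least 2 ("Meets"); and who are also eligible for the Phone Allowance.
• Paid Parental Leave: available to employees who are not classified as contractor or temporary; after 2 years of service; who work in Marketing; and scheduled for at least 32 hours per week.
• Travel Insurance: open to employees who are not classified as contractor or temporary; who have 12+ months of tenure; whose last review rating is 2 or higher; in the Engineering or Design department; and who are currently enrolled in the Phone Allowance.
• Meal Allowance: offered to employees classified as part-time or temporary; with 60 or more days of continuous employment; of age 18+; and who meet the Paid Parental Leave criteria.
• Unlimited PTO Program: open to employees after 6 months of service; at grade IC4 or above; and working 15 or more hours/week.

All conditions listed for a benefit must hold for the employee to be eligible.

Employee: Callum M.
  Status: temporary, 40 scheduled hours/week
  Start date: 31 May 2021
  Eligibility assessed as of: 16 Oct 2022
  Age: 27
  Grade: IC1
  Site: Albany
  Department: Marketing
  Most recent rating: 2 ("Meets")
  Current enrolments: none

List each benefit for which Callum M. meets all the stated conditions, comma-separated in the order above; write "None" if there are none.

Service from 31 May 2021 to 16 Oct 2022: 503 days.
Phone Allowance — status temporary ✓; service 503 days ≥ 180 days ✓; 40 hrs/wk ≥ 40 ✓; age 27 ≥ 18 ✓ → eligible.
Employer Retirement Match — status temporary ✗ (requires part-time) → not eligible.
Paid Parental Leave — status temporary ✗ (excluded) → not eligible.
Travel Insurance — status temporary ✗ (excluded) → not eligible.
Meal Allowance — status temporary ✓; service 503 days ≥ 60 days ✓; age 27 ≥ 18 ✓; not eligible for Paid Parental Leave ✗ → not eligible.
Unlimited PTO Program — service 503 days ≥ 6 months (≈180 days) ✓; grade IC1 < IC4 ✗ → not eligible.

Phone Allowance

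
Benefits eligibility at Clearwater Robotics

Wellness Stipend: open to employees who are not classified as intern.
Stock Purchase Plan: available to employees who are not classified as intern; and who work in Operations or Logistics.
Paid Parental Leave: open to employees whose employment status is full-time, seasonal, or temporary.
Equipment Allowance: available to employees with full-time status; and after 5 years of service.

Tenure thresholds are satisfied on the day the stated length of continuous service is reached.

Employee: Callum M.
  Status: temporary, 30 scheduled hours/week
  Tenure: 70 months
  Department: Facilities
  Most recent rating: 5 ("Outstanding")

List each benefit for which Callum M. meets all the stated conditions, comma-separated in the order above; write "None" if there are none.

Wellness Stipend — status temporary ✓ (not excluded) → eligible.
Stock Purchase Plan — status temporary ✓ (not excluded); dept Facilities ✗ → not eligible.
Paid Parental Leave — status temporary ✓ → eligible.
Equipment Allowance — status temporary ✗ (requires full-time) → not eligible.

Wellness Stipend, Paid Parental Leave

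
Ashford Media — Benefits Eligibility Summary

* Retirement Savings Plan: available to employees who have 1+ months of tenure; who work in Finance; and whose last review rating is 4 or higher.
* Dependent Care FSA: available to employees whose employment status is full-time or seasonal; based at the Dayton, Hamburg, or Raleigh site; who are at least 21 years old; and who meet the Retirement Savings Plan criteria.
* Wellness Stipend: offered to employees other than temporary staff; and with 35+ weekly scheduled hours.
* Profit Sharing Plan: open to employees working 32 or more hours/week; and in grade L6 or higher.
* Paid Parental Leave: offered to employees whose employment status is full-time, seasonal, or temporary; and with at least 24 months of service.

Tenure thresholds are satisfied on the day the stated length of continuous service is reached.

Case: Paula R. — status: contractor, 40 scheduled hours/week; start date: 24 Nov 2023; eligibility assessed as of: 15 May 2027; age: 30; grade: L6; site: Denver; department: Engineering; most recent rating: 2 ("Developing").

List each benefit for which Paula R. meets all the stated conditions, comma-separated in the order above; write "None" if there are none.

Service from 24 Nov 2023 to 15 May 2027: 1268 days.
Retirement Savings Plan — service 1268 days ≥ 1 month (≈30 days) ✓; dept Engineering ✗ → not eligible.
Dependent Care FSA — status contractor ✗ (requires full-time or seasonal) → not eligible.
Wellness Stipend — status contractor ✓ (not excluded); 40 hrs/wk ≥ 35 ✓ → eligible.
Profit Sharing Plan — 40 hrs/wk ≥ 32 ✓; grade L6 ≥ L6 ✓ → eligible.
Paid Parental Leave — status contractor ✗ (requires full-time, seasonal, or temporary) → not eligible.

Wellness Stipend, Profit Sharing Plan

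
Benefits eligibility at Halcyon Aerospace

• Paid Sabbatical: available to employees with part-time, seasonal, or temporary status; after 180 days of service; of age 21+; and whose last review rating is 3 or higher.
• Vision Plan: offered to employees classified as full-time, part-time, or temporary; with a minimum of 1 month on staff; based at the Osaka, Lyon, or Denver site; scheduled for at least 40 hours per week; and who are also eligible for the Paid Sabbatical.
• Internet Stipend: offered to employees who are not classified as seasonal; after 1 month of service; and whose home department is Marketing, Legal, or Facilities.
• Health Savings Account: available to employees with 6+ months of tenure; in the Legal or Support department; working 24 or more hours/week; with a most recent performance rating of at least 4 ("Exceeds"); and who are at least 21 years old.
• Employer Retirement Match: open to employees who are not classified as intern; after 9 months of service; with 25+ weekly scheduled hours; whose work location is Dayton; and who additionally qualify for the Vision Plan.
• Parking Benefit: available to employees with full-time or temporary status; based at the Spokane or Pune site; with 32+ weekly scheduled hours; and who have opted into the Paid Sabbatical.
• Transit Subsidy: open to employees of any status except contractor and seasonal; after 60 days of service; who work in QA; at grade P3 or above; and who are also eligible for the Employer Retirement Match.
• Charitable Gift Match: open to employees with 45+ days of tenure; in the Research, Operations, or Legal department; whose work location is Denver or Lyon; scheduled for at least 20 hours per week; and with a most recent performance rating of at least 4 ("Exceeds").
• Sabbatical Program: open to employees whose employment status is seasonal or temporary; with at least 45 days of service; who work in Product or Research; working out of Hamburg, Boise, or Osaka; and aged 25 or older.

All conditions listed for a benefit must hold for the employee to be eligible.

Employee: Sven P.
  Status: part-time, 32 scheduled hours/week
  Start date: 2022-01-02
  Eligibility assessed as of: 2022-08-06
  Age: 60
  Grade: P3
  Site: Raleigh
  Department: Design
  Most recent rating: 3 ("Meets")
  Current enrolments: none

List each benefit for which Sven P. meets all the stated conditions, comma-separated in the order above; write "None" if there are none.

Service from 2022-01-02 to 2022-08-06: 216 days.
Paid Sabbatical — status part-time ✓; service 216 days ≥ 180 days ✓; age 60 ≥ 21 ✓; rating 3 ≥ 3 ✓ → eligible.
Vision Plan — status part-time ✓; service 216 days ≥ 1 month (≈30 days) ✓; site Raleigh ✗ (not Osaka, Lyon, or Denver) → not eligible.
Internet Stipend — status part-time ✓ (not excluded); service 216 days ≥ 1 month (≈30 days) ✓; dept Design ✗ → not eligible.
Health Savings Account — service 216 days ≥ 6 months (≈180 days) ✓; dept Design ✗ → not eligible.
Employer Retirement Match — status part-time ✓ (not excluded); service 216 days < 9 months (≈270 days) ✗ → not eligible.
Parking Benefit — status part-time ✗ (requires full-time or temporary) → not eligible.
Transit Subsidy — status part-time ✓ (not excluded); service 216 days ≥ 60 days ✓; dept Design ✗ → not eligible.
Charitable Gift Match — service 216 days ≥ 45 days ✓; dept Design ✗ → not eligible.
Sabbatical Program — status part-time ✗ (requires seasonal or temporary) → not eligible.

Paid Sabbatical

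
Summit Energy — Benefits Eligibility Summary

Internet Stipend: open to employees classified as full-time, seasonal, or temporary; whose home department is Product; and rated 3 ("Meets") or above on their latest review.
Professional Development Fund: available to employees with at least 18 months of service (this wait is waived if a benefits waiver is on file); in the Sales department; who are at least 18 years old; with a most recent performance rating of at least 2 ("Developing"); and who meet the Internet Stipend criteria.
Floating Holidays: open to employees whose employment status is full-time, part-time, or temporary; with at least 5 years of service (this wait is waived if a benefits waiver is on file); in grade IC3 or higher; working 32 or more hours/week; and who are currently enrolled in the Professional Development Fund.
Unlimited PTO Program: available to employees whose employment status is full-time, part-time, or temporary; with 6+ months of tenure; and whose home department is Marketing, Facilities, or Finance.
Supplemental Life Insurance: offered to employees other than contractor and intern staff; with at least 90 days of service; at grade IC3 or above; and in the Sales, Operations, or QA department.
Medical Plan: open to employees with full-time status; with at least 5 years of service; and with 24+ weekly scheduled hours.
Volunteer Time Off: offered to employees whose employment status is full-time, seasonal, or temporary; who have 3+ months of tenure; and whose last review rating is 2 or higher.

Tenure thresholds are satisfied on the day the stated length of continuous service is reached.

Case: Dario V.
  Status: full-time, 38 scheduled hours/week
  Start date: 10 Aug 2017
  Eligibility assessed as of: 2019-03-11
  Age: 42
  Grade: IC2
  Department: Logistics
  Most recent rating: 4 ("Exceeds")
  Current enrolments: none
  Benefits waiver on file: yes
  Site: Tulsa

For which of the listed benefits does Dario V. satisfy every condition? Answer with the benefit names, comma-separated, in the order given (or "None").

Volunteer Time Off

Service from 10 Aug 2017 to 2019-03-11: 578 days.
Internet Stipend — status full-time ✓; dept Logistics ✗ → not eligible.
Professional Development Fund — benefits waiver on file ✓; dept Logistics ✗ → not eligible.
Floating Holidays — status full-time ✓; benefits waiver on file ✓; grade IC2 < IC3 ✗ → not eligible.
Unlimited PTO Program — status full-time ✓; service 578 days ≥ 6 months (≈180 days) ✓; dept Logistics ✗ → not eligible.
Supplemental Life Insurance — status full-time ✓ (not excluded); service 578 days ≥ 90 days ✓; grade IC2 < IC3 ✗ → not eligible.
Medical Plan — status full-time ✓; service 578 days < 5 years (≈1825 days) ✗ → not eligible.
Volunteer Time Off — status full-time ✓; service 578 days ≥ 3 months (≈90 days) ✓; rating 4 ≥ 2 ✓ → eligible.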